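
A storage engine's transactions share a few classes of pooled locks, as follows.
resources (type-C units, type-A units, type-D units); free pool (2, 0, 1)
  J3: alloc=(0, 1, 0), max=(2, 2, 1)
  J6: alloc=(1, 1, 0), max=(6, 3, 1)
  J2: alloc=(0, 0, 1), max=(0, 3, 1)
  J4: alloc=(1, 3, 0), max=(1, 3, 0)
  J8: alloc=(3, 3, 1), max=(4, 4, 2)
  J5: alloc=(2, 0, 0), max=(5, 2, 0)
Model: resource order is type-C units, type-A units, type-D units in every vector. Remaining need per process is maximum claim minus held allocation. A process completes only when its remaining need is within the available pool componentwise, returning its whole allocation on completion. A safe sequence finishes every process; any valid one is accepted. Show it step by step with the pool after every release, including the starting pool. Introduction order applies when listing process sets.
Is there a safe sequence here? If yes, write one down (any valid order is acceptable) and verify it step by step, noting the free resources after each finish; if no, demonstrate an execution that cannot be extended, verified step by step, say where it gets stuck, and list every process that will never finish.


The state is SAFE; one workable sequence: J4, J8, J2, J3, J6, J5.
Key observation: reading the order forward, J8 is the first process whose need (1, 1, 1) meets the free pool (3, 3, 1) exactly on a resource it requests.
Verifying each step:
  pool = (2, 0, 1)
  J4 needs (0, 0, 0) <= (2, 0, 1) -> finishes; pool += (1, 3, 0) = (3, 3, 1)
  J8 needs (1, 1, 1) <= (3, 3, 1) -> finishes; pool += (3, 3, 1) = (6, 6, 2)
  J2 needs (0, 3, 0) <= (6, 6, 2) -> finishes; pool += (0, 0, 1) = (6, 6, 3)
  J3 needs (2, 1, 1) <= (6, 6, 3) -> finishes; pool += (0, 1, 0) = (6, 7, 3)
  J6 needs (5, 2, 1) <= (6, 7, 3) -> finishes; pool += (1, 1, 0) = (7, 8, 3)
  J5 needs (3, 2, 0) <= (7, 8, 3) -> finishes; pool += (2, 0, 0) = (9, 8, 3)


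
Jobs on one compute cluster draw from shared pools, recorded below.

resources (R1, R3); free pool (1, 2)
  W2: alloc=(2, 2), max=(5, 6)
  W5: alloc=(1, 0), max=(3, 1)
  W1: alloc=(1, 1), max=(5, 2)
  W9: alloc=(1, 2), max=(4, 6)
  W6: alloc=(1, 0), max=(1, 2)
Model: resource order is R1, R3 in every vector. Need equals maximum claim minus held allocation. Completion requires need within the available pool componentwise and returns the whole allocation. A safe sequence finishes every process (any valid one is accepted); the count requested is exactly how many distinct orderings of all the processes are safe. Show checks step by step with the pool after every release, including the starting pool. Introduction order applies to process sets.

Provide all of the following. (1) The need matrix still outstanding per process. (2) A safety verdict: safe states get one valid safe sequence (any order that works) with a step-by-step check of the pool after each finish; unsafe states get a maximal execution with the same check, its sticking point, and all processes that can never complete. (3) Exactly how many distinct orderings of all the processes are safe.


(1) Remaining need (order R1, R3):
  W2: (3, 4)
  W5: (2, 1)
  W1: (4, 1)
  W9: (3, 4)
  W6: (0, 2)
(2) The state is UNSAFE.
Key observation: after W6, W5 the pool peaks at (3, 2), and each blocked process is short somewhere: W2 on R3; W1 on R1; W9 on R3.
The run W6, W5 cannot be extended any further. Walking it through:
  pool = (1, 2)
  W6: need (0, 2) fits (1, 2); releases (1, 0), pool now (2, 2)
  W5: need (2, 1) fits (2, 2); releases (1, 0), pool now (3, 2)
  W2 cannot run: need (3, 4) vs free (3, 2) (insufficient R3)
  W1 cannot run: need (4, 1) vs free (3, 2) (insufficient R1)
  W9 cannot run: need (3, 4) vs free (3, 2) (insufficient R3)
Permanently blocked: W2, W1 and W9.
(3) Exactly 0 of the possible complete orderings are safe sequences.


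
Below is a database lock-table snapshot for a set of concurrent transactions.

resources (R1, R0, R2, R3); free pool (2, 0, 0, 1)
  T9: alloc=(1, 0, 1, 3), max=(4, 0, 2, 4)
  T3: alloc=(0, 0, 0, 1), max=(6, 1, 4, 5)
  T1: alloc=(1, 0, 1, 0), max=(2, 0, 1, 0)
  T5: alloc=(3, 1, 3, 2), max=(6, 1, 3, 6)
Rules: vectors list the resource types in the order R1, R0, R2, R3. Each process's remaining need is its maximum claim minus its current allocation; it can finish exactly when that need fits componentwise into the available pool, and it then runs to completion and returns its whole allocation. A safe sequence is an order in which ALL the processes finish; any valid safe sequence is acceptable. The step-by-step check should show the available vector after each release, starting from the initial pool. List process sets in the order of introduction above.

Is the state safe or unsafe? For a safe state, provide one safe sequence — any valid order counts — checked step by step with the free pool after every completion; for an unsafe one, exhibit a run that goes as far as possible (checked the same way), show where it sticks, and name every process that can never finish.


SAFE — a valid safe sequence is T1, T9, T5, T3.
Key observation: T9 is the earliest step where a requested resource binds exactly: need (3, 0, 1, 1), pool (3, 0, 1, 1) at its turn.
Step-by-step check:
  pool = (2, 0, 0, 1)
  T1 needs (1, 0, 0, 0) <= (2, 0, 0, 1) -> finishes; pool += (1, 0, 1, 0) = (3, 0, 1, 1)
  T9 needs (3, 0, 1, 1) <= (3, 0, 1, 1) -> finishes; pool += (1, 0, 1, 3) = (4, 0, 2, 4)
  T5 needs (3, 0, 0, 4) <= (4, 0, 2, 4) -> finishes; pool += (3, 1, 3, 2) = (7, 1, 5, 6)
  T3 needs (6, 1, 4, 4) <= (7, 1, 5, 6) -> finishes; pool += (0, 0, 0, 1) = (7, 1, 5, 7)


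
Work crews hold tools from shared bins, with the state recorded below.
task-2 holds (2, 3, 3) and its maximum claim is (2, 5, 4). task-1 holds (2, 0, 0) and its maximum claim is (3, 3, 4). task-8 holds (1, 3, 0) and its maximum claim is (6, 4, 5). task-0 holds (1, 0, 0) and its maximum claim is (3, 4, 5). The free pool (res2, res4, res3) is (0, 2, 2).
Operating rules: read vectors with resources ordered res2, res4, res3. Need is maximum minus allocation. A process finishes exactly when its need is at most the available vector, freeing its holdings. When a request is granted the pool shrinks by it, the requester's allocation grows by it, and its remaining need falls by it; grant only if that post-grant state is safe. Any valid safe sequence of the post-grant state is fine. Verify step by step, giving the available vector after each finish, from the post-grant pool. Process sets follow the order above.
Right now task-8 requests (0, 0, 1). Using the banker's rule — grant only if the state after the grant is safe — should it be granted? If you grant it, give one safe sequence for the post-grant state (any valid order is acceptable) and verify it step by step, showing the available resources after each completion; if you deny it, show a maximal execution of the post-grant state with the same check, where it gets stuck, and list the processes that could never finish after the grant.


DENY: after the grant no complete ordering would exist.
Key observation: after task-2, task-1 the pool peaks at (4, 5, 4), and each blocked process is short somewhere: task-8 on res2; task-0 on res3.
On the post-grant state, task-2, task-1 is a maximal run — nothing extends it. Verifying each step:
  pool = (0, 2, 1)
  run task-2 (needs (0, 2, 1), free (0, 2, 1)); after release of (2, 3, 3) the pool is (2, 5, 4)
  run task-1 (needs (1, 3, 4), free (2, 5, 4)); after release of (2, 0, 0) the pool is (4, 5, 4)
  task-8 cannot run: need (5, 1, 4) vs free (4, 5, 4) (insufficient res2)
  task-0 cannot run: need (2, 4, 5) vs free (4, 5, 4) (insufficient res3)
Processes that could never finish after the grant: task-8 and task-0.


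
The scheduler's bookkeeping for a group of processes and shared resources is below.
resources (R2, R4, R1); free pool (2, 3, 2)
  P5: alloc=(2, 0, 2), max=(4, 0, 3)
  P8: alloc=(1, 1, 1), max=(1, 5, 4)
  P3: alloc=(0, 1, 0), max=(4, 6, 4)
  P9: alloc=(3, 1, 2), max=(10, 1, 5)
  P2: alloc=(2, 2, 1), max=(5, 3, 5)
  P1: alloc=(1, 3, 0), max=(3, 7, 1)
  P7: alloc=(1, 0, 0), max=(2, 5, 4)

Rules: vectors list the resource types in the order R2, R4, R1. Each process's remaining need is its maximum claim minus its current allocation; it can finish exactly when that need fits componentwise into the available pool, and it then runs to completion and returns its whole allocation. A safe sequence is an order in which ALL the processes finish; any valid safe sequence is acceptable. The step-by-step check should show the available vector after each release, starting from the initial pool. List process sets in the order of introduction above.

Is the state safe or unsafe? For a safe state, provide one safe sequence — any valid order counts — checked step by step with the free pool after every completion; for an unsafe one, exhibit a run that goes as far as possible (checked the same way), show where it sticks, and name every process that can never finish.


SAFE — a valid safe sequence is P5, P2, P7, P3, P8, P1, P9.
Key observation: P5 marks the first exact bind of the order: its need (2, 0, 1) fits the free (2, 3, 2) with zero slack on a requested resource.
Verifying each step:
  pool = (2, 3, 2)
  P5 needs (2, 0, 1) <= (2, 3, 2) -> finishes; pool += (2, 0, 2) = (4, 3, 4)
  P2 needs (3, 1, 4) <= (4, 3, 4) -> finishes; pool += (2, 2, 1) = (6, 5, 5)
  P7 needs (1, 5, 4) <= (6, 5, 5) -> finishes; pool += (1, 0, 0) = (7, 5, 5)
  P3 needs (4, 5, 4) <= (7, 5, 5) -> finishes; pool += (0, 1, 0) = (7, 6, 5)
  P8 needs (0, 4, 3) <= (7, 6, 5) -> finishes; pool += (1, 1, 1) = (8, 7, 6)
  P1 needs (2, 4, 1) <= (8, 7, 6) -> finishes; pool += (1, 3, 0) = (9, 10, 6)
  P9 needs (7, 0, 3) <= (9, 10, 6) -> finishes; pool += (3, 1, 2) = (12, 11, 8)


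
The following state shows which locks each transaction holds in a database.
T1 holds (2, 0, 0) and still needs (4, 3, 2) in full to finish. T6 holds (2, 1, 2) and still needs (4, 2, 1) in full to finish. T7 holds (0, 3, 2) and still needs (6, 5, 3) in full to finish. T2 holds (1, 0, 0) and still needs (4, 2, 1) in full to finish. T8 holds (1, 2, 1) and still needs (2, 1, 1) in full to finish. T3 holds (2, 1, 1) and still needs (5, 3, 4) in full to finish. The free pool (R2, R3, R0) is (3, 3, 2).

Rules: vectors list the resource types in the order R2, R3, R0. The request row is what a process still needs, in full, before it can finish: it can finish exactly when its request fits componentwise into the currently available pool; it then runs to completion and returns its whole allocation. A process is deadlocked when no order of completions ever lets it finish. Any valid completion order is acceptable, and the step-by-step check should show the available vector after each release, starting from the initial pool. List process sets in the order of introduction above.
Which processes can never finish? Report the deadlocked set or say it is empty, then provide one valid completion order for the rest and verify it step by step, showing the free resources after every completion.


No process is deadlocked.
Key observation: T8 can run right away; the returned allocation unlocks the remaining processes in turn.
One completion order for the rest: T8, T6, T1, T2, T7, T3. Check, step by step:
  pool = (3, 3, 2)
  T8: need (2, 1, 1) fits (3, 3, 2); releases (1, 2, 1), pool now (4, 5, 3)
  T6: need (4, 2, 1) fits (4, 5, 3); releases (2, 1, 2), pool now (6, 6, 5)
  T1: need (4, 3, 2) fits (6, 6, 5); releases (2, 0, 0), pool now (8, 6, 5)
  T2: need (4, 2, 1) fits (8, 6, 5); releases (1, 0, 0), pool now (9, 6, 5)
  T7: need (6, 5, 3) fits (9, 6, 5); releases (0, 3, 2), pool now (9, 9, 7)
  T3: need (5, 3, 4) fits (9, 9, 7); releases (2, 1, 1), pool now (11, 10, 8)


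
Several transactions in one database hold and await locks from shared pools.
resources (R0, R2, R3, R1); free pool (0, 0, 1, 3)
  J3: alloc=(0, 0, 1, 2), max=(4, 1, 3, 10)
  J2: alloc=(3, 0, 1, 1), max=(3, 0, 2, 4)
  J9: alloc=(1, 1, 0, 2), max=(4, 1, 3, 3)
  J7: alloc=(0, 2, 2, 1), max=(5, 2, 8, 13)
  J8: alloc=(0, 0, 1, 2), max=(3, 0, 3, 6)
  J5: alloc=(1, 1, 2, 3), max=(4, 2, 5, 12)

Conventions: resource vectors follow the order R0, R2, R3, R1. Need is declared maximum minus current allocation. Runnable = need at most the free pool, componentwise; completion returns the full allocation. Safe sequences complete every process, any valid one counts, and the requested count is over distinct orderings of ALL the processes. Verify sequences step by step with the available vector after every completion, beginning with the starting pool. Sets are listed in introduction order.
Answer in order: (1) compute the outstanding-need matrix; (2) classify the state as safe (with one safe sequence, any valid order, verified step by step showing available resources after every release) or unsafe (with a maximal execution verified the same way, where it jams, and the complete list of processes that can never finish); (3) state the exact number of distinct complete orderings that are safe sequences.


(1) Outstanding need per process (order R0, R2, R3, R1):
  J3: (4, 1, 2, 8)
  J2: (0, 0, 1, 3)
  J9: (3, 0, 3, 1)
  J7: (5, 0, 6, 12)
  J8: (3, 0, 2, 4)
  J5: (3, 1, 3, 9)
(2) The state is SAFE; one workable sequence: J2, J8, J9, J3, J5, J7.
Key observation: at J2 the run first touches a limit — (0, 0, 1, 3) against (0, 0, 1, 3), exact on a resource it actually requests.
Walking it through:
  pool = (0, 0, 1, 3)
  J2 needs (0, 0, 1, 3) <= (0, 0, 1, 3) -> finishes; pool += (3, 0, 1, 1) = (3, 0, 2, 4)
  J8 needs (3, 0, 2, 4) <= (3, 0, 2, 4) -> finishes; pool += (0, 0, 1, 2) = (3, 0, 3, 6)
  J9 needs (3, 0, 3, 1) <= (3, 0, 3, 6) -> finishes; pool += (1, 1, 0, 2) = (4, 1, 3, 8)
  J3 needs (4, 1, 2, 8) <= (4, 1, 3, 8) -> finishes; pool += (0, 0, 1, 2) = (4, 1, 4, 10)
  J5 needs (3, 1, 3, 9) <= (4, 1, 4, 10) -> finishes; pool += (1, 1, 2, 3) = (5, 2, 6, 13)
  J7 needs (5, 0, 6, 12) <= (5, 2, 6, 13) -> finishes; pool += (0, 2, 2, 1) = (5, 4, 8, 14)
(3) Precisely 1 of the possible complete orderings is a safe sequence.


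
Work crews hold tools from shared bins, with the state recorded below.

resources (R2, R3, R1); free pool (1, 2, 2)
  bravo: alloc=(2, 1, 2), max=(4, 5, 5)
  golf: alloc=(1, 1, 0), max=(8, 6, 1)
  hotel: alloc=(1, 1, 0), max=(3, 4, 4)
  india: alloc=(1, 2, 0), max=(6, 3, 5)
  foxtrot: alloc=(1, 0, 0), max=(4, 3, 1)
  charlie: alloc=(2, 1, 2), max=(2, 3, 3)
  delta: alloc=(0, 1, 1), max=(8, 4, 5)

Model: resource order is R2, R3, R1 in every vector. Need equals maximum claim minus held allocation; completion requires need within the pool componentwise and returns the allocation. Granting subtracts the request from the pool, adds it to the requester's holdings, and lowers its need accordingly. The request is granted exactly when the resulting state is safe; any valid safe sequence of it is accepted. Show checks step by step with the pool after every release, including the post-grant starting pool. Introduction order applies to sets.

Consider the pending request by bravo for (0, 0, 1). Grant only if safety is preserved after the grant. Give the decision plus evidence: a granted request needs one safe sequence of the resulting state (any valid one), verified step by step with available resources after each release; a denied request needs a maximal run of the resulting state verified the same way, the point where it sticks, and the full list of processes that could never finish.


DENY. Granting would leave the state unsafe.
Key observation: after charlie, foxtrot the pool peaks at (4, 3, 3), and each blocked process is short somewhere: bravo on R3; golf on R2, R3; hotel on R1; india on R2, R1; delta on R2, R1.
After a pretend grant, a maximal execution: charlie, foxtrot — then nothing else fits. Walking it through:
  pool = (1, 2, 1)
  charlie needs (0, 2, 1) <= (1, 2, 1) -> finishes; pool += (2, 1, 2) = (3, 3, 3)
  foxtrot needs (3, 3, 1) <= (3, 3, 3) -> finishes; pool += (1, 0, 0) = (4, 3, 3)
  blocked: bravo wants (2, 4, 2), pool (4, 3, 3) — not enough R3
  blocked: golf wants (7, 5, 1), pool (4, 3, 3) — not enough R2 and R3
  blocked: hotel wants (2, 3, 4), pool (4, 3, 3) — not enough R1
  blocked: india wants (5, 1, 5), pool (4, 3, 3) — not enough R2 and R1
  blocked: delta wants (8, 3, 4), pool (4, 3, 3) — not enough R2 and R1
Had the request been granted, bravo, golf, hotel, india and delta could never finish.


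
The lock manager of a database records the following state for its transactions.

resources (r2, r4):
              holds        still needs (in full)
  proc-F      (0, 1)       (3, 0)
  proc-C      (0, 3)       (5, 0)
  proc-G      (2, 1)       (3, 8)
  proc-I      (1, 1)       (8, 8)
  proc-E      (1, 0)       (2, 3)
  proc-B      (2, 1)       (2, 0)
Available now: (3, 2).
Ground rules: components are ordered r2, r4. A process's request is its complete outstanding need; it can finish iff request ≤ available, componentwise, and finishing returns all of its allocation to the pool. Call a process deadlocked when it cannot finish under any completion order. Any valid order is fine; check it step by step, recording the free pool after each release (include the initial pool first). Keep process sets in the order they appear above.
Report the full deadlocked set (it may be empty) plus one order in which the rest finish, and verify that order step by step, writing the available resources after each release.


Deadlocked set: proc-G and proc-I.
Key observation: even finishing proc-B, proc-C, proc-F, proc-E leaves just (6, 7) free — too little r4 for any of the remaining processes.
The rest can finish in the order proc-B, proc-C, proc-F, proc-E. Check, step by step:
  pool = (3, 2)
  run proc-B (needs (2, 0), free (3, 2)); after release of (2, 1) the pool is (5, 3)
  run proc-C (needs (5, 0), free (5, 3)); after release of (0, 3) the pool is (5, 6)
  run proc-F (needs (3, 0), free (5, 6)); after release of (0, 1) the pool is (5, 7)
  run proc-E (needs (2, 3), free (5, 7)); after release of (1, 0) the pool is (6, 7)
None of the blocked processes ever fits:
  proc-G still needs (3, 8) but only (6, 7) is free — short on r4
  proc-I still needs (8, 8) but only (6, 7) is free — short on r2 and r4


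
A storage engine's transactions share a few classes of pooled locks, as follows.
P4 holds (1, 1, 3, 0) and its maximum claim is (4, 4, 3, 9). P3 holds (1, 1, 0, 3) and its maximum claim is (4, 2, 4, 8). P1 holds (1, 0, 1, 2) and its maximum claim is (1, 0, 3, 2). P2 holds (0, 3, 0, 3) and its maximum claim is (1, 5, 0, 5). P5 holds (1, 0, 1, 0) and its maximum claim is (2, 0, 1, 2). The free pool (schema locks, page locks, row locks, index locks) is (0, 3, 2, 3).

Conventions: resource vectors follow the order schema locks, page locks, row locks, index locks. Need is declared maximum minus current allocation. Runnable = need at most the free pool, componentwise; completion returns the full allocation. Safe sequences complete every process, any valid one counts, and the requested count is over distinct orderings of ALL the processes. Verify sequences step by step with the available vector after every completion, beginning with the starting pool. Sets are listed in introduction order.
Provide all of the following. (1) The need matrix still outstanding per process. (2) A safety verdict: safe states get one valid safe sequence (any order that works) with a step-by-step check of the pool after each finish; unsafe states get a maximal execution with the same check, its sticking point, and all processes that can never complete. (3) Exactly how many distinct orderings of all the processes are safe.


(1) Need matrix, components ordered schema locks, page locks, row locks, index locks:
  P4: (3, 3, 0, 9)
  P3: (3, 1, 4, 5)
  P1: (0, 0, 2, 0)
  P2: (1, 2, 0, 2)
  P5: (1, 0, 0, 2)
(2) UNSAFE — no complete ordering exists.
Key observation: no order helps: past P1, P5, P2, the free pool tops out at (2, 6, 4, 8), below what each blocked process needs in schema locks.
The run P1, P5, P2 cannot be extended any further. Verifying each step:
  pool = (0, 3, 2, 3)
  P1 needs (0, 0, 2, 0) <= (0, 3, 2, 3) -> finishes; pool += (1, 0, 1, 2) = (1, 3, 3, 5)
  P5 needs (1, 0, 0, 2) <= (1, 3, 3, 5) -> finishes; pool += (1, 0, 1, 0) = (2, 3, 4, 5)
  P2 needs (1, 2, 0, 2) <= (2, 3, 4, 5) -> finishes; pool += (0, 3, 0, 3) = (2, 6, 4, 8)
  blocked: P4 wants (3, 3, 0, 9), pool (2, 6, 4, 8) — not enough schema locks and index locks
  blocked: P3 wants (3, 1, 4, 5), pool (2, 6, 4, 8) — not enough schema locks
Never able to finish: P4 and P3.
(3) Precisely 0 of the possible complete orderings are safe sequences.


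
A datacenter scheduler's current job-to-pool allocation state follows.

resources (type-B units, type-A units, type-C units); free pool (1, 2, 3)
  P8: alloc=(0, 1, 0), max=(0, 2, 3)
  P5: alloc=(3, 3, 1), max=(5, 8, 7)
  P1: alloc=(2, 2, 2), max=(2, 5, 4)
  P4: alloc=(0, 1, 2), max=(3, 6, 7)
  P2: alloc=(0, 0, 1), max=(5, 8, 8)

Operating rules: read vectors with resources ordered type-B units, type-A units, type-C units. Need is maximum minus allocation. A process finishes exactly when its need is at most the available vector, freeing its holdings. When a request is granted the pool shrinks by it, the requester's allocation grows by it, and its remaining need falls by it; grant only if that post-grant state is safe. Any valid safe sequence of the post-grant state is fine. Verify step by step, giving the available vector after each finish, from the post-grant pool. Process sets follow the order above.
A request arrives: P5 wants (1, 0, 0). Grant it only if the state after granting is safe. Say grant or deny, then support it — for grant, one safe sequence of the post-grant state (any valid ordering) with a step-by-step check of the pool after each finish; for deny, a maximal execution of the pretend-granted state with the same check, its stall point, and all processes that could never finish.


DENY. Granting would leave the state unsafe.
Key observation: after P8, P1 the pool peaks at (2, 5, 5), and each blocked process is short somewhere: P5 on type-C units; P4 on type-B units; P2 on type-B units, type-A units, type-C units.
On the post-grant state, P8, P1 is a maximal run — nothing extends it. Verifying each step:
  pool = (0, 2, 3)
  P8 needs (0, 1, 3) <= (0, 2, 3) -> finishes; pool += (0, 1, 0) = (0, 3, 3)
  P1 needs (0, 3, 2) <= (0, 3, 3) -> finishes; pool += (2, 2, 2) = (2, 5, 5)
  P5 still needs (1, 5, 6) but only (2, 5, 5) is free — short on type-C units
  P4 still needs (3, 5, 5) but only (2, 5, 5) is free — short on type-B units
  P2 still needs (5, 8, 7) but only (2, 5, 5) is free — short on type-B units, type-A units and type-C units
Post-grant, the permanently blocked set is P5, P4 and P2.


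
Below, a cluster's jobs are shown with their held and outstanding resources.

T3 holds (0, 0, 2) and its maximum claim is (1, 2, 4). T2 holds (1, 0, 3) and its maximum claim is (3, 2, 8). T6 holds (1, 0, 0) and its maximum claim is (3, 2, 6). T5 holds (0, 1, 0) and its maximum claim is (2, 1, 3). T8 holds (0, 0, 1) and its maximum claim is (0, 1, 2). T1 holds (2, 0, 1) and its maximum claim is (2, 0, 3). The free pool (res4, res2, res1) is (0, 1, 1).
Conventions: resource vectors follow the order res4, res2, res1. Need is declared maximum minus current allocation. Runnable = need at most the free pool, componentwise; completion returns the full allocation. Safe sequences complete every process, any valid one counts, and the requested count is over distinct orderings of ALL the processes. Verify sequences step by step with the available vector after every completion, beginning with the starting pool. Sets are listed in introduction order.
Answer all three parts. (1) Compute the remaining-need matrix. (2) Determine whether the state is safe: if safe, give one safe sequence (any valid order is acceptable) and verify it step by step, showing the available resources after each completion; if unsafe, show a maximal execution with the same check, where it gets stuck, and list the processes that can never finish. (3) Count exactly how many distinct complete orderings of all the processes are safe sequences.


(1) Need matrix, components ordered res4, res2, res1:
  T3: (1, 2, 2)
  T2: (2, 2, 5)
  T6: (2, 2, 6)
  T5: (2, 0, 3)
  T8: (0, 1, 1)
  T1: (0, 0, 2)
(2) SAFE. One safe sequence: T8, T1, T5, T3, T2, T6.
Key observation: T8 is the earliest step where a requested resource binds exactly: need (0, 1, 1), pool (0, 1, 1) at its turn.
Step-by-step check:
  pool = (0, 1, 1)
  T8: need (0, 1, 1) fits (0, 1, 1); releases (0, 0, 1), pool now (0, 1, 2)
  T1: need (0, 0, 2) fits (0, 1, 2); releases (2, 0, 1), pool now (2, 1, 3)
  T5: need (2, 0, 3) fits (2, 1, 3); releases (0, 1, 0), pool now (2, 2, 3)
  T3: need (1, 2, 2) fits (2, 2, 3); releases (0, 0, 2), pool now (2, 2, 5)
  T2: need (2, 2, 5) fits (2, 2, 5); releases (1, 0, 3), pool now (3, 2, 8)
  T6: need (2, 2, 6) fits (3, 2, 8); releases (1, 0, 0), pool now (4, 2, 8)
(3) The exact count: 1 of the possible complete orderings is a safe sequence.


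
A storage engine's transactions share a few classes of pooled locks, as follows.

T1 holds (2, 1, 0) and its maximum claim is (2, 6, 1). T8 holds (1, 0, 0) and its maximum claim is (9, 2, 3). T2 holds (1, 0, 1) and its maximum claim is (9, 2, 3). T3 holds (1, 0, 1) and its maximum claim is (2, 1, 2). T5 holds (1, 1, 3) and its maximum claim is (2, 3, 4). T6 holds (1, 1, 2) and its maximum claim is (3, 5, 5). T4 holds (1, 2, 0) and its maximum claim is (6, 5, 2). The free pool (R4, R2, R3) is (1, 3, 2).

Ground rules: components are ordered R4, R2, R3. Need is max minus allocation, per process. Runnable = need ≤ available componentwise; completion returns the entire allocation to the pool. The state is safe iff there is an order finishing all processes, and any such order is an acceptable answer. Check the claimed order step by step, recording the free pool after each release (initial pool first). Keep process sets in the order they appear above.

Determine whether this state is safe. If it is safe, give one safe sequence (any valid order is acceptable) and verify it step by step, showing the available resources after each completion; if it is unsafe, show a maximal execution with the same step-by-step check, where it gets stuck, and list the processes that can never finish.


The state is UNSAFE.
Key observation: R4 is the bottleneck — with T5, T6, T3, T1, T4 done the pool holds (7, 8, 8), short of every remaining need.
Going as far as possible: T5, T6, T3, T1, T4; after that, nothing fits. Check, step by step:
  pool = (1, 3, 2)
  T5 needs (1, 2, 1) <= (1, 3, 2) -> finishes; pool += (1, 1, 3) = (2, 4, 5)
  T6 needs (2, 4, 3) <= (2, 4, 5) -> finishes; pool += (1, 1, 2) = (3, 5, 7)
  T3 needs (1, 1, 1) <= (3, 5, 7) -> finishes; pool += (1, 0, 1) = (4, 5, 8)
  T1 needs (0, 5, 1) <= (4, 5, 8) -> finishes; pool += (2, 1, 0) = (6, 6, 8)
  T4 needs (5, 3, 2) <= (6, 6, 8) -> finishes; pool += (1, 2, 0) = (7, 8, 8)
  blocked: T8 wants (8, 2, 3), pool (7, 8, 8) — not enough R4
  blocked: T2 wants (8, 2, 2), pool (7, 8, 8) — not enough R4
Never able to finish: T8 and T2.


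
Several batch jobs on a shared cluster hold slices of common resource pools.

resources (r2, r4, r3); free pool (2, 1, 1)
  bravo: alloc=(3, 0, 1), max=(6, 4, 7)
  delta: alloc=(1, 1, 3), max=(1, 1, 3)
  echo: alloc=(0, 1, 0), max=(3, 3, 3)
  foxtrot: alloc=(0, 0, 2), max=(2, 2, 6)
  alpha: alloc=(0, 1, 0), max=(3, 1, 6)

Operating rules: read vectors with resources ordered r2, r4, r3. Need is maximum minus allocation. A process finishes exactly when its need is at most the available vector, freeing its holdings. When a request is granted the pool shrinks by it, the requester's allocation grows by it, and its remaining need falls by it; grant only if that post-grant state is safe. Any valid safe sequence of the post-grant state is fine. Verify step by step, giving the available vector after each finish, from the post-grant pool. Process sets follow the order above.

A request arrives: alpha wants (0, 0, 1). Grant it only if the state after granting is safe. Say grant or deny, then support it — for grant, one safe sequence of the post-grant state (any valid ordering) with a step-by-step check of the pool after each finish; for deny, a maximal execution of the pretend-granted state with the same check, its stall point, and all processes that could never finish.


DENY — the pretend-granted state is unsafe.
Key observation: r3 is the bottleneck — with delta, echo done the pool holds (3, 3, 3), short of every remaining need.
On the post-grant state, delta, echo is a maximal run — nothing extends it. Step-by-step check:
  pool = (2, 1, 0)
  delta needs (0, 0, 0) <= (2, 1, 0) -> finishes; pool += (1, 1, 3) = (3, 2, 3)
  echo needs (3, 2, 3) <= (3, 2, 3) -> finishes; pool += (0, 1, 0) = (3, 3, 3)
  bravo still needs (3, 4, 6) but only (3, 3, 3) is free — short on r4 and r3
  foxtrot still needs (2, 2, 4) but only (3, 3, 3) is free — short on r3
  alpha still needs (3, 0, 5) but only (3, 3, 3) is free — short on r3
Processes that could never finish after the grant: bravo, foxtrot and alpha.


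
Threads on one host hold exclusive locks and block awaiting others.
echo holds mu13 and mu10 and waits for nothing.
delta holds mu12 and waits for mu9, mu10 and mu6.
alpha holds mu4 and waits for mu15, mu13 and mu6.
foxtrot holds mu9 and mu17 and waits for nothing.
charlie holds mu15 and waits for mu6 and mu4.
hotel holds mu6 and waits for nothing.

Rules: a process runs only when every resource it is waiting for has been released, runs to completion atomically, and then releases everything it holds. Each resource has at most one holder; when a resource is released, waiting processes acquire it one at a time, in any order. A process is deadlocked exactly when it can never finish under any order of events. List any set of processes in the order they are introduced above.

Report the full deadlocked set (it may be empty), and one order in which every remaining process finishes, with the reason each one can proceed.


Deadlocked set: alpha and charlie.
Key observation: the waits loop around alpha -> charlie -> alpha with no way out; no other process is dragged down with it.
The rest can finish in the order hotel, foxtrot, echo, delta.
Walking it through:
  hotel: no waits; runs immediately, freeing mu6
  foxtrot: no waits; runs immediately, freeing mu9 and mu17
  echo: no waits; runs immediately, freeing mu13 and mu10
  run delta (all its waits — mu9, mu10 and mu6 — are resolved); releases mu12


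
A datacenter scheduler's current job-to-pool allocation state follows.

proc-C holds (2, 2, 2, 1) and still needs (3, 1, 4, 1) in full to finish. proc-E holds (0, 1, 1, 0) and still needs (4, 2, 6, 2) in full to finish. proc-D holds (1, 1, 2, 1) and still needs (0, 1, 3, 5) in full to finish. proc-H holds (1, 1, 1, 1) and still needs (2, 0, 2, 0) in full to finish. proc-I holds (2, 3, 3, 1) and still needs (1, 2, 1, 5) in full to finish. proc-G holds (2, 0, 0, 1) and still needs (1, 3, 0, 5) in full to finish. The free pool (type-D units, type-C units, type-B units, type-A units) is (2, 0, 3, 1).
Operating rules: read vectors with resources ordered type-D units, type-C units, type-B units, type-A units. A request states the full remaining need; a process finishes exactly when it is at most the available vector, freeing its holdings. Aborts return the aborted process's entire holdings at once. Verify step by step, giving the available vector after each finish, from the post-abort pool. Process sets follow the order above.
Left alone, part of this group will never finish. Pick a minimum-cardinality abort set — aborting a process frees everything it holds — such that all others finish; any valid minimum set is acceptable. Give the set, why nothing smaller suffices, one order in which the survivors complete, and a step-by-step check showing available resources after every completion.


Abort proc-D and proc-G.
Key observation: aborting proc-D and proc-G returns (3, 1, 2, 2), and proc-I — hopeless before — runs at step 4 with the returned capacity in the pool.
No one abort is enough; case by case: proc-C alone leaves proc-D blocked (short on type-A units); proc-E alone leaves proc-D blocked (short on type-A units); proc-D alone leaves proc-I blocked (short on type-A units); proc-H alone leaves proc-D blocked (short on type-A units); proc-I alone leaves proc-D blocked (short on type-A units); proc-G alone leaves proc-D blocked (short on type-A units).
The survivors complete as proc-H, proc-E, proc-C, proc-I. Verifying each step (starting from the post-abort pool):
  pool = (5, 1, 5, 3)
  proc-H needs (2, 0, 2, 0) <= (5, 1, 5, 3) -> finishes; pool += (1, 1, 1, 1) = (6, 2, 6, 4)
  proc-E needs (4, 2, 6, 2) <= (6, 2, 6, 4) -> finishes; pool += (0, 1, 1, 0) = (6, 3, 7, 4)
  proc-C needs (3, 1, 4, 1) <= (6, 3, 7, 4) -> finishes; pool += (2, 2, 2, 1) = (8, 5, 9, 5)
  proc-I needs (1, 2, 1, 5) <= (8, 5, 9, 5) -> finishes; pool += (2, 3, 3, 1) = (10, 8, 12, 6)


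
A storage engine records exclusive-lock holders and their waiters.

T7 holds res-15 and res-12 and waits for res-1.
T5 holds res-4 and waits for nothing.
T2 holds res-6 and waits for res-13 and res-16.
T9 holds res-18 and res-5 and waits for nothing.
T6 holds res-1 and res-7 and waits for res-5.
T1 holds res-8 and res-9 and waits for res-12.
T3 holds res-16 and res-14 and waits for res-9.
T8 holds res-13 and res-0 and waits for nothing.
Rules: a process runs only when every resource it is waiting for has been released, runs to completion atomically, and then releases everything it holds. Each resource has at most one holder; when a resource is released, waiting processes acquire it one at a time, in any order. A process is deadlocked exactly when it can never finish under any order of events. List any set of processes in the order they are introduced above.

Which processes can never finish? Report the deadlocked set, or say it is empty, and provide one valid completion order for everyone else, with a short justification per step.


No process is deadlocked.
Key observation: the waits form no ring: some process can always run, and its releases unblock the others one by one.
A valid finishing order for the others: T9, T6, T8, T7, T1, T3, T5, T2.
Check, step by step:
  T9 waits on nothing -> runs at once and releases res-18 and res-5
  T6 waits on res-5 — all released -> runs and releases res-1 and res-7
  T8 waits on nothing -> runs at once and releases res-13 and res-0
  T7 waits on res-1 — all released -> runs and releases res-15 and res-12
  T1 waits on res-12 — all released -> runs and releases res-8 and res-9
  T3 waits on res-9 — all released -> runs and releases res-16 and res-14
  T5 waits on nothing -> runs at once and releases res-4
  T2 waits on res-13 and res-16 — all released -> runs and releases res-6


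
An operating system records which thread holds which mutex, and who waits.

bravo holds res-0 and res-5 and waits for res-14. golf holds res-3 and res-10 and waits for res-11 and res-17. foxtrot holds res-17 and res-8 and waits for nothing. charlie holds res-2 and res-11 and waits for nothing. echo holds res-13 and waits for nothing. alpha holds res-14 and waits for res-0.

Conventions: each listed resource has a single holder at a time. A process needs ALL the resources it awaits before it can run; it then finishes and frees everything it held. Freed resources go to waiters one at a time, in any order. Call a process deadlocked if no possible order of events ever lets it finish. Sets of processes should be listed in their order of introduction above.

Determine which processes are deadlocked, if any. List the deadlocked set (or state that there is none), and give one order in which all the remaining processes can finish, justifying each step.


The deadlocked set is bravo and alpha.
Key observation: the waits loop around bravo -> alpha -> bravo with no way out; no other process is dragged down with it.
The rest can finish in the order foxtrot, charlie, golf, echo.
Verifying each step:
  run foxtrot (it waits on nothing); releases res-17 and res-8
  run charlie (it waits on nothing); releases res-2 and res-11
  golf waits on res-11 and res-17 — all released -> runs and releases res-3 and res-10
  run echo (it waits on nothing); releases res-13


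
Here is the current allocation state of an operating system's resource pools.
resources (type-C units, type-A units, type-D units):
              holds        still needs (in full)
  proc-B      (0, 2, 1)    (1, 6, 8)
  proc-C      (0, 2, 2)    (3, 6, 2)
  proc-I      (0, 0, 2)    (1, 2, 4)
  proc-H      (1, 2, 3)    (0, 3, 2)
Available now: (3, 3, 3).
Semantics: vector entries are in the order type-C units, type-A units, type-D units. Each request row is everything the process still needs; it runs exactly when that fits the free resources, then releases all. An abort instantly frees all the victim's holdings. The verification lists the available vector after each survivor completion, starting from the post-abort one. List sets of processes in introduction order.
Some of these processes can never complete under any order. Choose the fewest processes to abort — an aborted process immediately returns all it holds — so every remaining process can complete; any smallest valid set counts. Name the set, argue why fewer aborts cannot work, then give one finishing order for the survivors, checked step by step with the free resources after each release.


Minimum abort set: proc-B.
Key observation: no ordering could ever have run proc-C before the abort of proc-B; with (0, 2, 1) back in the pool it fits at step 3.
Why nothing smaller works: aborting no one leaves the state deadlocked as given.
The survivors complete as proc-I, proc-H, proc-C. Walking it through (starting from the post-abort pool):
  pool = (3, 5, 4)
  proc-I: need (1, 2, 4) fits (3, 5, 4); releases (0, 0, 2), pool now (3, 5, 6)
  proc-H: need (0, 3, 2) fits (3, 5, 6); releases (1, 2, 3), pool now (4, 7, 9)
  proc-C: need (3, 6, 2) fits (4, 7, 9); releases (0, 2, 2), pool now (4, 9, 11)


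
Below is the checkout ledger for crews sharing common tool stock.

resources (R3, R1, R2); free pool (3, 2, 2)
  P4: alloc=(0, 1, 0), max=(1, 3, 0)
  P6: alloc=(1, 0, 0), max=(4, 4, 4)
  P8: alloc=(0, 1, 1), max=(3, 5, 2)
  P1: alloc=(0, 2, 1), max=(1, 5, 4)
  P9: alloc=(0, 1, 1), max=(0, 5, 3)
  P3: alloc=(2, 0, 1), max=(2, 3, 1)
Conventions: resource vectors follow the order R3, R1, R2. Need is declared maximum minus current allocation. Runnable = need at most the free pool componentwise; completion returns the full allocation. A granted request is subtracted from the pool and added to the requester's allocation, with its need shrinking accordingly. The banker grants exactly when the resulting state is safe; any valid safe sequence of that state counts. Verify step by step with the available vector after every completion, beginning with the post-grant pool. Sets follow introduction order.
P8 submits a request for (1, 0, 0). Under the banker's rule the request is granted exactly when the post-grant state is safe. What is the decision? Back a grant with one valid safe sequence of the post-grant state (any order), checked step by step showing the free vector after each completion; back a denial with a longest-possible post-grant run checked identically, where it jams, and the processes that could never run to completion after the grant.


GRANT. The post-grant state is safe; one safe sequence: P4, P3, P1, P6, P8, P9.
Key observation: the grant leaves (2, 2, 2) free — enough for P4, whose release restarts the cascade.
Verifying the post-grant state step by step:
  pool = (2, 2, 2)
  P4 needs (1, 2, 0) <= (2, 2, 2) -> finishes; pool += (0, 1, 0) = (2, 3, 2)
  P3 needs (0, 3, 0) <= (2, 3, 2) -> finishes; pool += (2, 0, 1) = (4, 3, 3)
  P1 needs (1, 3, 3) <= (4, 3, 3) -> finishes; pool += (0, 2, 1) = (4, 5, 4)
  P6 needs (3, 4, 4) <= (4, 5, 4) -> finishes; pool += (1, 0, 0) = (5, 5, 4)
  P8 needs (2, 4, 1) <= (5, 5, 4) -> finishes; pool += (1, 1, 1) = (6, 6, 5)
  P9 needs (0, 4, 2) <= (6, 6, 5) -> finishes; pool += (0, 1, 1) = (6, 7, 6)


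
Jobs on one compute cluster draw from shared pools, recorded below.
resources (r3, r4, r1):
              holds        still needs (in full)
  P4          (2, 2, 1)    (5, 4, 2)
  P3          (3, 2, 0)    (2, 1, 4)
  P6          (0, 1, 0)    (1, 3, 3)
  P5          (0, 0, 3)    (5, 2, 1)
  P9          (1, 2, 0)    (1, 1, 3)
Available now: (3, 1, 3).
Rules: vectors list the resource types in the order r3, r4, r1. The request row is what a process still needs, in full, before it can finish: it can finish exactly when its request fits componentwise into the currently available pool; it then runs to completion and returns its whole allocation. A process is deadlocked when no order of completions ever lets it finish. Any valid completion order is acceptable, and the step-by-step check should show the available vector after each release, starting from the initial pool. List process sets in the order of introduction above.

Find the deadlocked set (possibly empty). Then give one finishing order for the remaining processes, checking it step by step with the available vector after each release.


Deadlocked: P4, P3 and P5.
Key observation: after P9, P6 the pool peaks at (4, 4, 3), and each blocked process is short somewhere: P4 on r3; P3 on r1; P5 on r3.
The rest can finish in the order P9, P6. Check, step by step:
  pool = (3, 1, 3)
  run P9 (needs (1, 1, 3), free (3, 1, 3)); after release of (1, 2, 0) the pool is (4, 3, 3)
  run P6 (needs (1, 3, 3), free (4, 3, 3)); after release of (0, 1, 0) the pool is (4, 4, 3)
The blocked processes can never fit:
  P4 still needs (5, 4, 2) but only (4, 4, 3) is free — short on r3
  P3 still needs (2, 1, 4) but only (4, 4, 3) is free — short on r1
  P5 still needs (5, 2, 1) but only (4, 4, 3) is free — short on r3
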